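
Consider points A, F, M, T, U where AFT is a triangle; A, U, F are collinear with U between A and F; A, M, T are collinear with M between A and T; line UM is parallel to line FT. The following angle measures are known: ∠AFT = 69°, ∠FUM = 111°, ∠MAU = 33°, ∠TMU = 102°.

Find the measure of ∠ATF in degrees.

1. ∠AUM = 69°  [UM∥FT, corresponding at U]
2. ∠AMU = 78°  [△AUM]
3. ∠ATF = 78°  [UM∥FT, corresponding at M]

∠ATF = 78°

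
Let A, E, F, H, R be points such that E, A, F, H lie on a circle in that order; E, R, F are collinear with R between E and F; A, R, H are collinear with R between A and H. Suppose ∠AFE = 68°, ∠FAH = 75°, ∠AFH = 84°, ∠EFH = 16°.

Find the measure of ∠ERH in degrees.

∠ERH = 37°

1. ∠AHE = 68°  [same arc EA]
2. ∠FEH = 75°  [same arc FH]
3. ∠ERH = 37°  [△ERH]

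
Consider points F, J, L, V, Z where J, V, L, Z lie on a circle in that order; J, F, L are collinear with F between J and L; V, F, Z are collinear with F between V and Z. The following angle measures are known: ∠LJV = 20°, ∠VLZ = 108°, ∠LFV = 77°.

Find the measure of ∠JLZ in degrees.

∠JLZ = 57°

1. ∠LZV = 20°  [same arc VL]
2. ∠JFZ = 77°  [vertical angles at F]
3. ∠LFZ = 103°  [linear pair at F on JL]
4. ∠JLZ = 57°  [△LFZ]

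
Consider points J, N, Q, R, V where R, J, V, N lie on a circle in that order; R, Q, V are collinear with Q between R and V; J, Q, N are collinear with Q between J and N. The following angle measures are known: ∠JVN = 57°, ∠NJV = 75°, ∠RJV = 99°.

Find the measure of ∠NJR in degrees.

∠NJR = 24°

1. ∠NRV = 75°  [same arc VN]
2. ∠RNV = 81°  [cyclic RJVN, opposite ∠J+∠N]
3. ∠NVR = 24°  [△RVN]
4. ∠NJR = 24°  [same arc RN]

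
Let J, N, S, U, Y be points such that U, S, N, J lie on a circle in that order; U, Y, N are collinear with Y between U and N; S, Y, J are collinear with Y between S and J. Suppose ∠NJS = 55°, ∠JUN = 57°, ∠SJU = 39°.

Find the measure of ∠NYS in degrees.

1. ∠JSN = 57°  [same arc NJ]
2. ∠SNU = 39°  [same arc US]
3. ∠NYS = 84°  [△SYN]

∠NYS = 84°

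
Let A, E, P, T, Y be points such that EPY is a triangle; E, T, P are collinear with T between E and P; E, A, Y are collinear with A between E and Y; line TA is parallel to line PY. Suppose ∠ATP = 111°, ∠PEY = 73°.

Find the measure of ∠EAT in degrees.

1. ∠ATE = 69°  [linear pair at T on EP]
2. ∠AET = 73°  [T on EP, A on EY]
3. ∠EAT = 38°  [△ETA]

∠EAT = 38°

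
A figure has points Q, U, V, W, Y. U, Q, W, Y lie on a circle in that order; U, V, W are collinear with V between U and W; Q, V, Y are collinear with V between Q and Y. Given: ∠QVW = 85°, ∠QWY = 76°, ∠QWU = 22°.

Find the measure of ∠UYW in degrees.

∠UYW = 53°

1. ∠UVY = 85°  [vertical angles at V]
2. ∠WQY = 73°  [△QVW]
3. ∠QYW = 31°  [△QWY]
4. ∠QYU = 22°  [same arc UQ]
5. ∠WVY = 95°  [linear pair at V on UW]
6. ∠WUY = 73°  [△UVY]
7. ∠UWY = 54°  [△WVY]
8. ∠UYW = 53°  [△UWY]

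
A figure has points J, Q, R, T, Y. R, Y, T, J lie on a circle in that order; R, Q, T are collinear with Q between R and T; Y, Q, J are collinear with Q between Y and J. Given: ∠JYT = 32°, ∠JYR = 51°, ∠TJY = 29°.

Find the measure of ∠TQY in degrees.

1. ∠TRY = 29°  [same arc YT]
2. ∠RQY = 100°  [△RQY]
3. ∠TQY = 80°  [linear pair at Q on RT]

∠TQY = 80°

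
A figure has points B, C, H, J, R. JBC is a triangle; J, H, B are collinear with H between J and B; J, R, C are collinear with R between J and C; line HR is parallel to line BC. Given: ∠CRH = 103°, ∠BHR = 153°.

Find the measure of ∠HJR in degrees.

1. ∠HRJ = 77°  [linear pair at R on JC]
2. ∠JHR = 27°  [linear pair at H on JB]
3. ∠HJR = 76°  [△JHR]

∠HJR = 76°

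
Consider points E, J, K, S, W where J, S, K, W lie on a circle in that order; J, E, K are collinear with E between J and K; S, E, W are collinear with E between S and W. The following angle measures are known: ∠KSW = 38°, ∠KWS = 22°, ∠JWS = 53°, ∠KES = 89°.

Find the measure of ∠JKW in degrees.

∠JKW = 67°

1. ∠KJS = 22°  [same arc SK]
2. ∠JES = 91°  [linear pair at E on JK]
3. ∠JSW = 67°  [△JES]
4. ∠JKW = 67°  [same arc JW]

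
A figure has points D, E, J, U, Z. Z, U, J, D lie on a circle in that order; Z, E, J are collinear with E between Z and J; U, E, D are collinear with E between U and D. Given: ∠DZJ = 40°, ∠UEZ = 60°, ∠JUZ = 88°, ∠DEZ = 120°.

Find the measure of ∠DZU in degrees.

∠DZU = 112°

1. ∠UDZ = 20°  [△ZED]
2. ∠JDZ = 92°  [cyclic ZUJD, opposite ∠U+∠D]
3. ∠DJZ = 48°  [△ZJD]
4. ∠DUZ = 48°  [same arc ZD]
5. ∠DZU = 112°  [△ZUD]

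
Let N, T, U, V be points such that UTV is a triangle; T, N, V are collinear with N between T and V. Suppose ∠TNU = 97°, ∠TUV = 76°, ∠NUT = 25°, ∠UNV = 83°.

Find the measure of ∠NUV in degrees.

1. ∠NTU = 58°  [△UTN]
2. ∠UTV = 58°  [N on ray TV]
3. ∠TVU = 46°  [△UTV]
4. ∠NVU = 46°  [N on ray VT]
5. ∠NUV = 51°  [△UNV]

∠NUV = 51°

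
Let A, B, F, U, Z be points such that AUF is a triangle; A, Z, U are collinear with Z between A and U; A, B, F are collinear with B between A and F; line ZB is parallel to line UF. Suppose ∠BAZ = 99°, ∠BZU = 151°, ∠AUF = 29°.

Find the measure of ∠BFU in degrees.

∠BFU = 52°

1. ∠FAU = 99°  [Z on AU, B on AF]
2. ∠AFU = 52°  [△AUF]
3. ∠BFU = 52°  [B on ray FA]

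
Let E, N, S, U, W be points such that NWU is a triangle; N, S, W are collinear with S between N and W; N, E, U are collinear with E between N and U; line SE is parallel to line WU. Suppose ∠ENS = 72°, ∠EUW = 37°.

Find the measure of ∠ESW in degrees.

∠ESW = 109°

1. ∠UNW = 72°  [S on NW, E on NU]
2. ∠NUW = 37°  [E on ray UN]
3. ∠NWU = 71°  [△NWU]
4. ∠ESN = 71°  [SE∥WU, corresponding at S]
5. ∠ESW = 109°  [linear pair at S on NW]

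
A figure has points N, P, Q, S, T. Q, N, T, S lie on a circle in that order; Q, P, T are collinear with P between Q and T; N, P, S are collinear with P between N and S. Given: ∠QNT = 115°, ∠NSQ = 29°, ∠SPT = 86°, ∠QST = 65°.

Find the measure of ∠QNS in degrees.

∠QNS = 58°

1. ∠NTQ = 29°  [same arc QN]
2. ∠NPQ = 86°  [vertical angles at P]
3. ∠NQT = 36°  [△QNT]
4. ∠QNS = 58°  [△QPN]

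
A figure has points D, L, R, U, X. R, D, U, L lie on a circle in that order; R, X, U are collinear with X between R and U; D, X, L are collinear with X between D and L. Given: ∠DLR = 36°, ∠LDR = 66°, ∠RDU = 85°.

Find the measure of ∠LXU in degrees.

1. ∠DUR = 36°  [same arc RD]
2. ∠LUR = 66°  [same arc RL]
3. ∠DRU = 59°  [△RDU]
4. ∠DLU = 59°  [same arc DU]
5. ∠LXU = 55°  [△UXL]

∠LXU = 55°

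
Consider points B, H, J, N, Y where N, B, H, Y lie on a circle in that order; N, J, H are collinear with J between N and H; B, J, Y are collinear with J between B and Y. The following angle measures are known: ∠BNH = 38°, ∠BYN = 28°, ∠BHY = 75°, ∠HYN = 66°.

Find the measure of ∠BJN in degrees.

∠BJN = 95°

1. ∠BYH = 38°  [same arc BH]
2. ∠BHN = 28°  [same arc NB]
3. ∠HBY = 67°  [△BHY]
4. ∠BJH = 85°  [△BJH]
5. ∠BJN = 95°  [linear pair at J on NH]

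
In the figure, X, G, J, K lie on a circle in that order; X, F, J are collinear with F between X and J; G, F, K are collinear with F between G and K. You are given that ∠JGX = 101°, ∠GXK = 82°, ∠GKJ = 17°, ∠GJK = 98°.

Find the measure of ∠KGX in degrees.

∠KGX = 36°

1. ∠GXJ = 17°  [same arc GJ]
2. ∠GJX = 62°  [△XGJ]
3. ∠GKX = 62°  [same arc XG]
4. ∠KGX = 36°  [△XGK]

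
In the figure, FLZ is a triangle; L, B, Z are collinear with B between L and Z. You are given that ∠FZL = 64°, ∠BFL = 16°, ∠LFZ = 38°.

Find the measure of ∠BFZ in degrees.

1. ∠FLZ = 78°  [△FLZ]
2. ∠BZF = 64°  [B on ray ZL]
3. ∠BLF = 78°  [B on ray LZ]
4. ∠FBL = 86°  [△FLB]
5. ∠FBZ = 94°  [linear pair at B on LZ]
6. ∠BFZ = 22°  [△FBZ]

∠BFZ = 22°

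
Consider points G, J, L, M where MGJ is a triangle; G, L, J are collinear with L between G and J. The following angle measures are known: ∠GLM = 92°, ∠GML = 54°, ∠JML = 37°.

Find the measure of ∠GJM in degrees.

∠GJM = 55°

1. ∠JLM = 88°  [linear pair at L on GJ]
2. ∠LJM = 55°  [△MLJ]
3. ∠GJM = 55°  [L on ray JG]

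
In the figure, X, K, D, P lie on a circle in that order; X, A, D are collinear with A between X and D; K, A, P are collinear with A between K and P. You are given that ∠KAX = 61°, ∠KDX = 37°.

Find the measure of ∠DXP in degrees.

∠DXP = 24°

1. ∠DAP = 61°  [vertical angles at A]
2. ∠KPX = 37°  [same arc XK]
3. ∠PAX = 119°  [linear pair at A on XD]
4. ∠DXP = 24°  [△XAP]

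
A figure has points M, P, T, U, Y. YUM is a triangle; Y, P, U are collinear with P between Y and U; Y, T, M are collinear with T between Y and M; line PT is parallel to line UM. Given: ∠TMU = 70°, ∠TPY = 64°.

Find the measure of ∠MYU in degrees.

∠MYU = 46°

1. ∠UMY = 70°  [T on ray MY]
2. ∠MUY = 64°  [PT∥UM, corresponding at P]
3. ∠MYU = 46°  [△YUM]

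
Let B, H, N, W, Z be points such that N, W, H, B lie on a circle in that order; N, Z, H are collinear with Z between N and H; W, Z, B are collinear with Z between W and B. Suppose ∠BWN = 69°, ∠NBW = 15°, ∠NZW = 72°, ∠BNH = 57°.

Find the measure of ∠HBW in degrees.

∠HBW = 39°

1. ∠BHN = 69°  [same arc NB]
2. ∠BZH = 72°  [vertical angles at Z]
3. ∠HBW = 39°  [△HZB]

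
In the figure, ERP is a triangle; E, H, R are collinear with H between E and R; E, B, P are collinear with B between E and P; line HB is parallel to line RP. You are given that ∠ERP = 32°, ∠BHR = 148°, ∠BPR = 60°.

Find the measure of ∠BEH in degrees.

∠BEH = 88°

1. ∠EPR = 60°  [B on ray PE]
2. ∠PER = 88°  [△ERP]
3. ∠BEH = 88°  [H on ER, B on EP]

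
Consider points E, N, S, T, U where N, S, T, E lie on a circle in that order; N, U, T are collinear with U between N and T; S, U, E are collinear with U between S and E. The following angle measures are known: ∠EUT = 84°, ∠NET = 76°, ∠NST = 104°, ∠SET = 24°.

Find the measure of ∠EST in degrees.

1. ∠ETN = 72°  [△TUE]
2. ∠ENT = 32°  [△NTE]
3. ∠EST = 32°  [same arc TE]

∠EST = 32°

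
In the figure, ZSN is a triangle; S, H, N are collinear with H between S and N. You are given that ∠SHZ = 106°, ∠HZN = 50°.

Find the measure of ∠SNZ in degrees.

1. ∠NHZ = 74°  [linear pair at H on SN]
2. ∠HNZ = 56°  [△ZHN]
3. ∠SNZ = 56°  [H on ray NS]

∠SNZ = 56°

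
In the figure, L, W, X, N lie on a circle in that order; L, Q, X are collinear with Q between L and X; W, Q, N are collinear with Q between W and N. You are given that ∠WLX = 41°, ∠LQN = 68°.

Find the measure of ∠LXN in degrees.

1. ∠WNX = 41°  [same arc WX]
2. ∠NQX = 112°  [linear pair at Q on LX]
3. ∠LXN = 27°  [△XQN]

∠LXN = 27°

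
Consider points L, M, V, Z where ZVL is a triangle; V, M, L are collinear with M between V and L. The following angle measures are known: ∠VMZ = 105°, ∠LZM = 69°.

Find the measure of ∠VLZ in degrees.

1. ∠LMZ = 75°  [linear pair at M on VL]
2. ∠MLZ = 36°  [△ZML]
3. ∠VLZ = 36°  [M on ray LV]

∠VLZ = 36°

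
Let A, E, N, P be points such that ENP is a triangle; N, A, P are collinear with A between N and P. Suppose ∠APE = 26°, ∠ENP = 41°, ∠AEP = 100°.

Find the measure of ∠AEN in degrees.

1. ∠EAP = 54°  [△EAP]
2. ∠ANE = 41°  [A on ray NP]
3. ∠EAN = 126°  [linear pair at A on NP]
4. ∠AEN = 13°  [△ENA]

∠AEN = 13°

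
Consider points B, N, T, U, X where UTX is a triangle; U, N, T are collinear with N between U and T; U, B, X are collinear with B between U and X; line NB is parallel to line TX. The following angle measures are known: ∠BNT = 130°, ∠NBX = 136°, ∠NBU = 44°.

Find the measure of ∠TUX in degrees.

1. ∠BNU = 50°  [linear pair at N on UT]
2. ∠BUN = 86°  [△UNB]
3. ∠TUX = 86°  [N on UT, B on UX]

∠TUX = 86°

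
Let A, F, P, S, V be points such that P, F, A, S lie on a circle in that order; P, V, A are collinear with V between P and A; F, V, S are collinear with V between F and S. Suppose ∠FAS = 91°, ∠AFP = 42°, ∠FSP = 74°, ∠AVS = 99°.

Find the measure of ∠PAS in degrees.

∠PAS = 17°

1. ∠FPS = 89°  [cyclic PFAS, opposite ∠P+∠A]
2. ∠PFS = 17°  [△PFS]
3. ∠PAS = 17°  [same arc PS]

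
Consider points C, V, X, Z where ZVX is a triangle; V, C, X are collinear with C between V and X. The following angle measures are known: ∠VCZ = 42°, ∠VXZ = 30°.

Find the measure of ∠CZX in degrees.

∠CZX = 12°

1. ∠XCZ = 138°  [linear pair at C on VX]
2. ∠CXZ = 30°  [C on ray XV]
3. ∠CZX = 12°  [△ZCX]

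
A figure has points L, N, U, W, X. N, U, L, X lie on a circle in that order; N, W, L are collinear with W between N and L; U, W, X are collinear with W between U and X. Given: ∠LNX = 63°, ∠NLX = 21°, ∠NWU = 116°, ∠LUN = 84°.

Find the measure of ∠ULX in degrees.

1. ∠LUX = 63°  [same arc LX]
2. ∠LWX = 116°  [vertical angles at W]
3. ∠LXU = 43°  [△LWX]
4. ∠ULX = 74°  [△ULX]

∠ULX = 74°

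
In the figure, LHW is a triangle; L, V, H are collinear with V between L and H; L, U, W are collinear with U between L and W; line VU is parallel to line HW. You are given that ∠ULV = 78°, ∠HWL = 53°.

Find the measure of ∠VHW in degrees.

∠VHW = 49°

1. ∠HLW = 78°  [V on LH, U on LW]
2. ∠LHW = 49°  [△LHW]
3. ∠VHW = 49°  [V on ray HL]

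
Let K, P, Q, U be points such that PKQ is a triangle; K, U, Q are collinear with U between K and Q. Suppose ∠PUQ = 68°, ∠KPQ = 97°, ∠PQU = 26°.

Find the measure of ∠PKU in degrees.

∠PKU = 57°

1. ∠KQP = 26°  [U on ray QK]
2. ∠PKQ = 57°  [△PKQ]
3. ∠PKU = 57°  [U on ray KQ]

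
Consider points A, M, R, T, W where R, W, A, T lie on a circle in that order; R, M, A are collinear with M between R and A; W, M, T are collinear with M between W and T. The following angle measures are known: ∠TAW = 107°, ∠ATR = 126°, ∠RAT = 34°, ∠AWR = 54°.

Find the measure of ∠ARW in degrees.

1. ∠TRW = 73°  [cyclic RWAT, opposite ∠R+∠A]
2. ∠RWT = 34°  [same arc RT]
3. ∠RTW = 73°  [△RWT]
4. ∠RAW = 73°  [same arc RW]
5. ∠ARW = 53°  [△RWA]

∠ARW = 53°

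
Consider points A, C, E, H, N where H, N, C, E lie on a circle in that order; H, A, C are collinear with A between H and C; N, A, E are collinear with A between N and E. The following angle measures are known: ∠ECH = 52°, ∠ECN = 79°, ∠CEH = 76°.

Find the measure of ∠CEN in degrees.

∠CEN = 49°

1. ∠CHE = 52°  [△HCE]
2. ∠CNE = 52°  [same arc CE]
3. ∠CEN = 49°  [△NCE]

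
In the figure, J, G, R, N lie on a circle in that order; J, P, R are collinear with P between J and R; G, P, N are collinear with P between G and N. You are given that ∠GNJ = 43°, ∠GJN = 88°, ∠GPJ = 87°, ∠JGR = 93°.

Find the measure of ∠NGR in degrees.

1. ∠GRJ = 43°  [same arc JG]
2. ∠GPR = 93°  [linear pair at P on JR]
3. ∠NGR = 44°  [△GPR]

∠NGR = 44°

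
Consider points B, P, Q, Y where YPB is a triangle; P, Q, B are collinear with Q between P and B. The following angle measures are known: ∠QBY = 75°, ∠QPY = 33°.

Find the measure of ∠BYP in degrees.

∠BYP = 72°

1. ∠PBY = 75°  [Q on ray BP]
2. ∠BPY = 33°  [Q on ray PB]
3. ∠BYP = 72°  [△YPB]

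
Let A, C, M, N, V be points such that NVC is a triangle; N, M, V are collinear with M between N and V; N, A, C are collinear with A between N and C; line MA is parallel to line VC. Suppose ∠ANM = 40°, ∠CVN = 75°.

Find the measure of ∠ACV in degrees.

∠ACV = 65°

1. ∠CNV = 40°  [M on NV, A on NC]
2. ∠NCV = 65°  [△NVC]
3. ∠ACV = 65°  [A on ray CN]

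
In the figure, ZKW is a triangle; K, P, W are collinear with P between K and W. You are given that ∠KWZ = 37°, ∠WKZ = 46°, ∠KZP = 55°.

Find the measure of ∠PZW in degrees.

∠PZW = 42°

1. ∠PWZ = 37°  [P on ray WK]
2. ∠PKZ = 46°  [P on ray KW]
3. ∠KPZ = 79°  [△ZKP]
4. ∠WPZ = 101°  [linear pair at P on KW]
5. ∠PZW = 42°  [△ZPW]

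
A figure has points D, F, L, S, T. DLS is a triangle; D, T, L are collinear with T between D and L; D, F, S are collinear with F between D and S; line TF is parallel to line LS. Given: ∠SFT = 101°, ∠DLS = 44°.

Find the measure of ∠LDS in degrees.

∠LDS = 57°

1. ∠DFT = 79°  [linear pair at F on DS]
2. ∠DTF = 44°  [TF∥LS, corresponding at T]
3. ∠FDT = 57°  [△DTF]
4. ∠LDS = 57°  [T on DL, F on DS]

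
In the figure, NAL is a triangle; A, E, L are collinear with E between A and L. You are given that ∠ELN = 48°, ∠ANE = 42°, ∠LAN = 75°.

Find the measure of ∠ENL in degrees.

∠ENL = 15°

1. ∠EAN = 75°  [E on ray AL]
2. ∠AEN = 63°  [△NAE]
3. ∠LEN = 117°  [linear pair at E on AL]
4. ∠ENL = 15°  [△NEL]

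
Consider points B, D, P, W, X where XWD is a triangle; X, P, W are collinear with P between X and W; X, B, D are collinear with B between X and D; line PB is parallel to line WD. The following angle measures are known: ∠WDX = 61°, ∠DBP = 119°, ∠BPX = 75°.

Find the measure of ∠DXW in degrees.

1. ∠PBX = 61°  [PB∥WD, corresponding at B]
2. ∠BXP = 44°  [△XPB]
3. ∠DXW = 44°  [P on XW, B on XD]

∠DXW = 44°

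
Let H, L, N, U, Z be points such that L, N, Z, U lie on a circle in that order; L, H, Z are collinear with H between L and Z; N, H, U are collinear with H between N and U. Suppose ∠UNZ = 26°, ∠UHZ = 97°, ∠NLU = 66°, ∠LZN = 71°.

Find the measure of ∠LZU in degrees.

∠LZU = 43°

1. ∠NZU = 114°  [cyclic LNZU, opposite ∠L+∠Z]
2. ∠NUZ = 40°  [△NZU]
3. ∠LZU = 43°  [△ZHU]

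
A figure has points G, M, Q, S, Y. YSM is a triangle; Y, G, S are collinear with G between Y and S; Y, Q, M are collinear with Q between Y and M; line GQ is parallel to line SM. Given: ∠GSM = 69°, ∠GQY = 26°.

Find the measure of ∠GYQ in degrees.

1. ∠MSY = 69°  [G on ray SY]
2. ∠SMY = 26°  [GQ∥SM, corresponding at Q]
3. ∠MYS = 85°  [△YSM]
4. ∠GYQ = 85°  [G on YS, Q on YM]

∠GYQ = 85°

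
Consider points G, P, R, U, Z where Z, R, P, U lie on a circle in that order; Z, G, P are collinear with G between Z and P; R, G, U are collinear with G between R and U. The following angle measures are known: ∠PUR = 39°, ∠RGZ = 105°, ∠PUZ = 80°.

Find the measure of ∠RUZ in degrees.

∠RUZ = 41°

1. ∠PZR = 39°  [same arc RP]
2. ∠PRZ = 100°  [cyclic ZRPU, opposite ∠R+∠U]
3. ∠RPZ = 41°  [△ZRP]
4. ∠RUZ = 41°  [same arc ZR]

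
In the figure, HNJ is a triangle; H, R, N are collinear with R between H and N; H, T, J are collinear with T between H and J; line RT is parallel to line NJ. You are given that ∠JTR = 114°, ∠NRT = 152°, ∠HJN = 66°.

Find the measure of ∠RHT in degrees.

1. ∠HTR = 66°  [linear pair at T on HJ]
2. ∠HRT = 28°  [linear pair at R on HN]
3. ∠RHT = 86°  [△HRT]

∠RHT = 86°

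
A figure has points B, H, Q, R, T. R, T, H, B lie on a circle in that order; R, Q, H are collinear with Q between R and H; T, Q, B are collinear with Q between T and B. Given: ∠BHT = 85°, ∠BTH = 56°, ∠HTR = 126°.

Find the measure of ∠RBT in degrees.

1. ∠HBT = 39°  [△THB]
2. ∠HRT = 39°  [same arc TH]
3. ∠RHT = 15°  [△RTH]
4. ∠RBT = 15°  [same arc RT]

∠RBT = 15°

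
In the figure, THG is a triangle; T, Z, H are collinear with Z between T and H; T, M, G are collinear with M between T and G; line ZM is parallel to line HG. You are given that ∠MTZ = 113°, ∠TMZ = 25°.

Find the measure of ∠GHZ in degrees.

∠GHZ = 42°

1. ∠MZT = 42°  [△TZM]
2. ∠HZM = 138°  [linear pair at Z on TH]
3. ∠GHZ = 42°  [ZM∥HG, co-interior at H–Z]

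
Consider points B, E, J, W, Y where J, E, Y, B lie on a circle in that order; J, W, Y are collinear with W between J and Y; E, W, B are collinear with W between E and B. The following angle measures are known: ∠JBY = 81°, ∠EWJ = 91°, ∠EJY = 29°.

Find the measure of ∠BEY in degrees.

∠BEY = 39°

1. ∠JEY = 99°  [cyclic JEYB, opposite ∠E+∠B]
2. ∠EWY = 89°  [linear pair at W on JY]
3. ∠EYJ = 52°  [△JEY]
4. ∠BEY = 39°  [△EWY]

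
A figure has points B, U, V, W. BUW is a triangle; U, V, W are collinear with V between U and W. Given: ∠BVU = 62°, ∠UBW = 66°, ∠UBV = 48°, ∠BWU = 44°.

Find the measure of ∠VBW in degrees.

∠VBW = 18°

1. ∠BVW = 118°  [linear pair at V on UW]
2. ∠BWV = 44°  [V on ray WU]
3. ∠VBW = 18°  [△BVW]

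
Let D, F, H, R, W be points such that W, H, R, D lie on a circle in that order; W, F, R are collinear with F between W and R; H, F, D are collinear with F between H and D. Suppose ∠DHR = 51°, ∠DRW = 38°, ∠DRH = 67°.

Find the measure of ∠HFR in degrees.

∠HFR = 100°

1. ∠HDR = 62°  [△HRD]
2. ∠DHW = 38°  [same arc WD]
3. ∠HWR = 62°  [same arc HR]
4. ∠HFW = 80°  [△WFH]
5. ∠HFR = 100°  [linear pair at F on WR]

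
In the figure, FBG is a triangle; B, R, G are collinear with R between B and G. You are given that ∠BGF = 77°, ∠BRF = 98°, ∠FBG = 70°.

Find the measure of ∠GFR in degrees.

1. ∠FGR = 77°  [R on ray GB]
2. ∠FRG = 82°  [linear pair at R on BG]
3. ∠GFR = 21°  [△FRG]

∠GFR = 21°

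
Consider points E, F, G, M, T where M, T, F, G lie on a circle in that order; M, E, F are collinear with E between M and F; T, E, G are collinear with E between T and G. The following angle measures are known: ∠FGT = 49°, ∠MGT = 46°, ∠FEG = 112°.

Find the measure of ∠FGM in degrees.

1. ∠FMT = 49°  [same arc TF]
2. ∠MFT = 46°  [same arc MT]
3. ∠FTM = 85°  [△MTF]
4. ∠FGM = 95°  [cyclic MTFG, opposite ∠T+∠G]

∠FGM = 95°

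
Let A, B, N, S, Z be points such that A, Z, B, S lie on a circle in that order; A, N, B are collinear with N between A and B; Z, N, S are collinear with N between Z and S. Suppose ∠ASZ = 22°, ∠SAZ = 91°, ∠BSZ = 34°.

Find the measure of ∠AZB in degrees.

∠AZB = 124°

1. ∠ABZ = 22°  [same arc AZ]
2. ∠BAZ = 34°  [same arc ZB]
3. ∠AZB = 124°  [△AZB]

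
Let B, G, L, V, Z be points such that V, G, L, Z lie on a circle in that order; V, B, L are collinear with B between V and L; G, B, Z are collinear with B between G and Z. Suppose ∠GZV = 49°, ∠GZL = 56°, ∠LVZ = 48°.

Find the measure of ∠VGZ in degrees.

1. ∠GLV = 49°  [same arc VG]
2. ∠GVL = 56°  [same arc GL]
3. ∠LGZ = 48°  [same arc LZ]
4. ∠GBL = 83°  [△GBL]
5. ∠GBV = 97°  [linear pair at B on VL]
6. ∠VGZ = 27°  [△VBG]

∠VGZ = 27°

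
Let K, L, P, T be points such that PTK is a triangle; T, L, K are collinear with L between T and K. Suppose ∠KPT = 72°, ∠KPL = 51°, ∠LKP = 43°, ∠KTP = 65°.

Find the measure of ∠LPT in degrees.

1. ∠KLP = 86°  [△PLK]
2. ∠LTP = 65°  [L on ray TK]
3. ∠PLT = 94°  [linear pair at L on TK]
4. ∠LPT = 21°  [△PTL]

∠LPT = 21°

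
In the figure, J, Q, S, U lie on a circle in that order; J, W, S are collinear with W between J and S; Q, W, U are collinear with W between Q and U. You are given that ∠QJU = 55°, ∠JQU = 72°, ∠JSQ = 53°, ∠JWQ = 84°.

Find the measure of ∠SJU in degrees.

1. ∠JSU = 72°  [same arc JU]
2. ∠QJS = 24°  [△JWQ]
3. ∠JQS = 103°  [△JQS]
4. ∠JUS = 77°  [cyclic JQSU, opposite ∠Q+∠U]
5. ∠SJU = 31°  [△JSU]

∠SJU = 31°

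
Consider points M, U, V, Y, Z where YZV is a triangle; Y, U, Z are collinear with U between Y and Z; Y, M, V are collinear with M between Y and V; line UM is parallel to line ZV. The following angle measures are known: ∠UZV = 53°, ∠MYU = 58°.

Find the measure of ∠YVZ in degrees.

1. ∠VZY = 53°  [U on ray ZY]
2. ∠VYZ = 58°  [U on YZ, M on YV]
3. ∠YVZ = 69°  [△YZV]

∠YVZ = 69°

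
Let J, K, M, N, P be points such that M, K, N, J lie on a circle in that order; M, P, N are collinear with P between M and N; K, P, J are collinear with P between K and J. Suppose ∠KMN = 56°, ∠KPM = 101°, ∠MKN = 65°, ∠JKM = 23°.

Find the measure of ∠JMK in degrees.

∠JMK = 98°

1. ∠KNM = 59°  [△MKN]
2. ∠KJM = 59°  [same arc MK]
3. ∠JMK = 98°  [△MKJ]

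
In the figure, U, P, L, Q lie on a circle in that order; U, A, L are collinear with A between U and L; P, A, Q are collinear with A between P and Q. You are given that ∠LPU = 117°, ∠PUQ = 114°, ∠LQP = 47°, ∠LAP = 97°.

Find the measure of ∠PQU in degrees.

1. ∠PLQ = 66°  [cyclic UPLQ, opposite ∠U+∠L]
2. ∠LPQ = 67°  [△PLQ]
3. ∠QAU = 97°  [vertical angles at A]
4. ∠LUQ = 67°  [same arc LQ]
5. ∠PQU = 16°  [△UAQ]

∠PQU = 16°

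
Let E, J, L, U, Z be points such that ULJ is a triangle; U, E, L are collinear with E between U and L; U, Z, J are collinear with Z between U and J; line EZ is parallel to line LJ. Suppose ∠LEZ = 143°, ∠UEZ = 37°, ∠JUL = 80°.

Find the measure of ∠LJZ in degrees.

1. ∠JLU = 37°  [EZ∥LJ, corresponding at E]
2. ∠LJU = 63°  [△ULJ]
3. ∠LJZ = 63°  [Z on ray JU]

∠LJZ = 63°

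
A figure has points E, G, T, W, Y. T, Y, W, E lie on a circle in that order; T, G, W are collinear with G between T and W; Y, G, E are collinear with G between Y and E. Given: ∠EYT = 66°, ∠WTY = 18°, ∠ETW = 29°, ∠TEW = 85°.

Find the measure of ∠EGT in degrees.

∠EGT = 84°

1. ∠EWT = 66°  [same arc TE]
2. ∠WEY = 18°  [same arc YW]
3. ∠EGW = 96°  [△WGE]
4. ∠EGT = 84°  [linear pair at G on TW]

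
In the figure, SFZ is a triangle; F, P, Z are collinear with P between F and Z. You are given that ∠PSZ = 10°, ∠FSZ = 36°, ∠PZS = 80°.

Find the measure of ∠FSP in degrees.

1. ∠SPZ = 90°  [△SPZ]
2. ∠FZS = 80°  [P on ray ZF]
3. ∠FPS = 90°  [linear pair at P on FZ]
4. ∠SFZ = 64°  [△SFZ]
5. ∠PFS = 64°  [P on ray FZ]
6. ∠FSP = 26°  [△SFP]

∠FSP = 26°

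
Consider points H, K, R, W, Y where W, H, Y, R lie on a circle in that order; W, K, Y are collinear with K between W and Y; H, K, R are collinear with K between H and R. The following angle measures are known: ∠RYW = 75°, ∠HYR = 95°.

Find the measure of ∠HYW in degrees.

∠HYW = 20°

1. ∠RHW = 75°  [same arc WR]
2. ∠HWR = 85°  [cyclic WHYR, opposite ∠W+∠Y]
3. ∠HRW = 20°  [△WHR]
4. ∠HYW = 20°  [same arc WH]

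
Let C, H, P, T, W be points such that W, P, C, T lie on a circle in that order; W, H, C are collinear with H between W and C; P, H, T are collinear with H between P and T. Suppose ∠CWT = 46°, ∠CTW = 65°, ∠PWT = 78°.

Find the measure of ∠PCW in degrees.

1. ∠CPT = 46°  [same arc CT]
2. ∠CPW = 115°  [cyclic WPCT, opposite ∠P+∠T]
3. ∠PCT = 102°  [cyclic WPCT, opposite ∠W+∠C]
4. ∠CTP = 32°  [△PCT]
5. ∠CWP = 32°  [same arc PC]
6. ∠PCW = 33°  [△WPC]

∠PCW = 33°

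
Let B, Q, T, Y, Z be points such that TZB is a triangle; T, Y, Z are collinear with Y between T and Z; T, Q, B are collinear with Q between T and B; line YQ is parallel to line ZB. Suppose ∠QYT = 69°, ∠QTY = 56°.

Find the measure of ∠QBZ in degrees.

1. ∠TQY = 55°  [△TYQ]
2. ∠BQY = 125°  [linear pair at Q on TB]
3. ∠QBZ = 55°  [YQ∥ZB, co-interior at B–Q]

∠QBZ = 55°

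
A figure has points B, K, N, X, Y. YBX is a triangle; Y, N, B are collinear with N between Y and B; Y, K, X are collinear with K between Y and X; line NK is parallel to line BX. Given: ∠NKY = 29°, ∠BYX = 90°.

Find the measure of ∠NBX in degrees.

1. ∠BXY = 29°  [NK∥BX, corresponding at K]
2. ∠XBY = 61°  [△YBX]
3. ∠NBX = 61°  [N on ray BY]

∠NBX = 61°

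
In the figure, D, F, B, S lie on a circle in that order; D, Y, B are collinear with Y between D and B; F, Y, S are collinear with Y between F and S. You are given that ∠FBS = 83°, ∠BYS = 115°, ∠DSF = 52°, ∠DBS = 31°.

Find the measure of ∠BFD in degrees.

∠BFD = 94°

1. ∠FDS = 97°  [cyclic DFBS, opposite ∠D+∠B]
2. ∠DYF = 115°  [vertical angles at Y]
3. ∠DBF = 52°  [same arc DF]
4. ∠DFS = 31°  [△DFS]
5. ∠BDF = 34°  [△DYF]
6. ∠BFD = 94°  [△DFB]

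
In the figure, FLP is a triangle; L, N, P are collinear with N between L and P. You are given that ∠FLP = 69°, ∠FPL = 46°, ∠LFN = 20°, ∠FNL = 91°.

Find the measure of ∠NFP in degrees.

1. ∠FPN = 46°  [N on ray PL]
2. ∠FNP = 89°  [linear pair at N on LP]
3. ∠NFP = 45°  [△FNP]

∠NFP = 45°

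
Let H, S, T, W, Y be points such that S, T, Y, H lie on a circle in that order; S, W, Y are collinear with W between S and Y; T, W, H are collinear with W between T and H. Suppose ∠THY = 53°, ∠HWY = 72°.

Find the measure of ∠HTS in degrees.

∠HTS = 55°

1. ∠TSY = 53°  [same arc TY]
2. ∠SWT = 72°  [vertical angles at W]
3. ∠HTS = 55°  [△SWT]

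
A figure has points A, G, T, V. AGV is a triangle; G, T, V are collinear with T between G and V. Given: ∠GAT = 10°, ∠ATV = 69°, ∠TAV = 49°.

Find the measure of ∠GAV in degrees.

1. ∠AVT = 62°  [△ATV]
2. ∠ATG = 111°  [linear pair at T on GV]
3. ∠AVG = 62°  [T on ray VG]
4. ∠AGT = 59°  [△AGT]
5. ∠AGV = 59°  [T on ray GV]
6. ∠GAV = 59°  [△AGV]

∠GAV = 59°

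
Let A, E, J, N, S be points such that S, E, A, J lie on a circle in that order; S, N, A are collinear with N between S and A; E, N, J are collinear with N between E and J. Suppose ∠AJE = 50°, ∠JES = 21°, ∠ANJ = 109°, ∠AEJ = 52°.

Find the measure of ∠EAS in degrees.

1. ∠ASE = 50°  [same arc EA]
2. ∠ENS = 109°  [△SNE]
3. ∠ANE = 71°  [linear pair at N on SA]
4. ∠EAS = 57°  [△ENA]

∠EAS = 57°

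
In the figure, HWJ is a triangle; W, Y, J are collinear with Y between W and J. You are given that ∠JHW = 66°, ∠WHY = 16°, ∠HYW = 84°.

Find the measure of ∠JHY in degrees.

1. ∠HWY = 80°  [△HWY]
2. ∠HYJ = 96°  [linear pair at Y on WJ]
3. ∠HWJ = 80°  [Y on ray WJ]
4. ∠HJW = 34°  [△HWJ]
5. ∠HJY = 34°  [Y on ray JW]
6. ∠JHY = 50°  [△HYJ]

∠JHY = 50°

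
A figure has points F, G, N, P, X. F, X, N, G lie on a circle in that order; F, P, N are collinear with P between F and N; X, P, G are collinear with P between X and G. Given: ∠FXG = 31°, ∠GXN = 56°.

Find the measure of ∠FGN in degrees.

∠FGN = 93°

1. ∠FNG = 31°  [same arc FG]
2. ∠GFN = 56°  [same arc NG]
3. ∠FGN = 93°  [△FNG]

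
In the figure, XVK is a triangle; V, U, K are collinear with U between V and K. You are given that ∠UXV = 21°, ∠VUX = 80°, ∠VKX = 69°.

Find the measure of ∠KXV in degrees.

∠KXV = 32°

1. ∠UVX = 79°  [△XVU]
2. ∠KVX = 79°  [U on ray VK]
3. ∠KXV = 32°  [△XVK]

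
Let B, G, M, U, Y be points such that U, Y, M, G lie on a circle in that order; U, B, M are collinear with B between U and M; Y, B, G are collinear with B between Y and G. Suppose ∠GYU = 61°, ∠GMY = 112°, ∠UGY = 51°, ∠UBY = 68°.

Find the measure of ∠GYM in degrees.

∠GYM = 17°

1. ∠UMY = 51°  [same arc UY]
2. ∠MBY = 112°  [linear pair at B on UM]
3. ∠GYM = 17°  [△YBM]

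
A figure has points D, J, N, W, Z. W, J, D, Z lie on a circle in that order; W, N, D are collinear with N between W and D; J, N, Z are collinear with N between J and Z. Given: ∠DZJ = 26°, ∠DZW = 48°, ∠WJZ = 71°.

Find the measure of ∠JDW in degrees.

1. ∠DWJ = 26°  [same arc JD]
2. ∠DJW = 132°  [cyclic WJDZ, opposite ∠J+∠Z]
3. ∠JDW = 22°  [△WJD]

∠JDW = 22°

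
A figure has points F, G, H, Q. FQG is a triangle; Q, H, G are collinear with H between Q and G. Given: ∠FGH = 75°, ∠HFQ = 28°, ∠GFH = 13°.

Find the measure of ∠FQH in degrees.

∠FQH = 64°

1. ∠FHG = 92°  [△FHG]
2. ∠FHQ = 88°  [linear pair at H on QG]
3. ∠FQH = 64°  [△FQH]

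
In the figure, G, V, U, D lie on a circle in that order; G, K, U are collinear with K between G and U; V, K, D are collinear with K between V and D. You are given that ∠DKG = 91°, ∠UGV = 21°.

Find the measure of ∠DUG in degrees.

∠DUG = 70°

1. ∠DKU = 89°  [linear pair at K on GU]
2. ∠UDV = 21°  [same arc VU]
3. ∠DUG = 70°  [△UKD]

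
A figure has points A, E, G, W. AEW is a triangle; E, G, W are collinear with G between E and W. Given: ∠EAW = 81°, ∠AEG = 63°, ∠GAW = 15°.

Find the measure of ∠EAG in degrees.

∠EAG = 66°

1. ∠AEW = 63°  [G on ray EW]
2. ∠AWE = 36°  [△AEW]
3. ∠AWG = 36°  [G on ray WE]
4. ∠AGW = 129°  [△AGW]
5. ∠AGE = 51°  [linear pair at G on EW]
6. ∠EAG = 66°  [△AEG]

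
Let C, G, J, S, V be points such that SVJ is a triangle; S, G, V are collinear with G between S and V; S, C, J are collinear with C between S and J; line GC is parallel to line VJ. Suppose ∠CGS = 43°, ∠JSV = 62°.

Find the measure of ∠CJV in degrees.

∠CJV = 75°

1. ∠JVS = 43°  [GC∥VJ, corresponding at G]
2. ∠SJV = 75°  [△SVJ]
3. ∠CJV = 75°  [C on ray JS]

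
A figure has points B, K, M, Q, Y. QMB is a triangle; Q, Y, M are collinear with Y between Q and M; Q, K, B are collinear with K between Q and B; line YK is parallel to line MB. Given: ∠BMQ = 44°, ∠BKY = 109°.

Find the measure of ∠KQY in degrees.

∠KQY = 65°

1. ∠KYQ = 44°  [YK∥MB, corresponding at Y]
2. ∠QKY = 71°  [linear pair at K on QB]
3. ∠KQY = 65°  [△QYK]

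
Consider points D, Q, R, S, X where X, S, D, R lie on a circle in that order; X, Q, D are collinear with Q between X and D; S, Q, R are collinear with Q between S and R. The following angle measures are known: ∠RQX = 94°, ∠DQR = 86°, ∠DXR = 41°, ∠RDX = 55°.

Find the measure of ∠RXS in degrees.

∠RXS = 80°

1. ∠SRX = 45°  [△XQR]
2. ∠RSX = 55°  [same arc XR]
3. ∠RXS = 80°  [△XSR]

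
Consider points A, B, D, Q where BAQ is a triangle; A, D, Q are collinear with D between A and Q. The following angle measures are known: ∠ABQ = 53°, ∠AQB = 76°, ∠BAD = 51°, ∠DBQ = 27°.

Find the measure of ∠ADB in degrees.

1. ∠BQD = 76°  [D on ray QA]
2. ∠BDQ = 77°  [△BDQ]
3. ∠ADB = 103°  [linear pair at D on AQ]

∠ADB = 103°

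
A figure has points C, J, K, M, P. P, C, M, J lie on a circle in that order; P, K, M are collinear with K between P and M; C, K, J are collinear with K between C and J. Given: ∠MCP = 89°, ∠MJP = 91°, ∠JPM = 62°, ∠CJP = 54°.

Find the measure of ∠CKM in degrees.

1. ∠JCM = 62°  [same arc MJ]
2. ∠CMP = 54°  [same arc PC]
3. ∠CKM = 64°  [△CKM]

∠CKM = 64°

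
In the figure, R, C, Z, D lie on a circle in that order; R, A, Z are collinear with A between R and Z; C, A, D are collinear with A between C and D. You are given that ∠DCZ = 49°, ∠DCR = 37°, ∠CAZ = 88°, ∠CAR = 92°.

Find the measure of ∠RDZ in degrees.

1. ∠DRZ = 49°  [same arc ZD]
2. ∠DZR = 37°  [same arc RD]
3. ∠RDZ = 94°  [△RZD]

∠RDZ = 94°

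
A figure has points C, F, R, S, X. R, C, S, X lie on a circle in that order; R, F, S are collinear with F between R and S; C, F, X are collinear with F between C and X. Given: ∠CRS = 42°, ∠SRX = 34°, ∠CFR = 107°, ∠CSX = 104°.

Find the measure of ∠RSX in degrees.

∠RSX = 31°

1. ∠CXS = 42°  [same arc CS]
2. ∠SFX = 107°  [vertical angles at F]
3. ∠RSX = 31°  [△SFX]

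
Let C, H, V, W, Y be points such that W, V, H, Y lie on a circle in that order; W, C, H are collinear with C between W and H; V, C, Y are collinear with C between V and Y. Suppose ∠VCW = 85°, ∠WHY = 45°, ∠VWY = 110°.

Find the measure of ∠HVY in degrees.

∠HVY = 60°

1. ∠HCY = 85°  [vertical angles at C]
2. ∠HYV = 50°  [△HCY]
3. ∠VHY = 70°  [cyclic WVHY, opposite ∠W+∠H]
4. ∠HVY = 60°  [△VHY]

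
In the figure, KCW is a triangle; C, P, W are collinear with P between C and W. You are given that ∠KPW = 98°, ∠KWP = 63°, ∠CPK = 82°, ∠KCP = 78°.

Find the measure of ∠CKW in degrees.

1. ∠CWK = 63°  [P on ray WC]
2. ∠KCW = 78°  [P on ray CW]
3. ∠CKW = 39°  [△KCW]

∠CKW = 39°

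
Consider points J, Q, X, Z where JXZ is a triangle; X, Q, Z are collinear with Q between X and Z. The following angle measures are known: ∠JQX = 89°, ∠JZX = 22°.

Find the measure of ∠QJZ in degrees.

1. ∠JQZ = 91°  [linear pair at Q on XZ]
2. ∠JZQ = 22°  [Q on ray ZX]
3. ∠QJZ = 67°  [△JQZ]

∠QJZ = 67°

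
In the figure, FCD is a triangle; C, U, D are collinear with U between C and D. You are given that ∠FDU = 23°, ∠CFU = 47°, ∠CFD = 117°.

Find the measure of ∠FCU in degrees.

∠FCU = 40°

1. ∠CDF = 23°  [U on ray DC]
2. ∠DCF = 40°  [△FCD]
3. ∠FCU = 40°  [U on ray CD]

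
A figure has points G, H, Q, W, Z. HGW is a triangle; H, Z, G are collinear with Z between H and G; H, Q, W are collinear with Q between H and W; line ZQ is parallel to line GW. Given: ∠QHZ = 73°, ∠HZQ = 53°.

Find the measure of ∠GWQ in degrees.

1. ∠HQZ = 54°  [△HZQ]
2. ∠WQZ = 126°  [linear pair at Q on HW]
3. ∠GWQ = 54°  [ZQ∥GW, co-interior at W–Q]

∠GWQ = 54°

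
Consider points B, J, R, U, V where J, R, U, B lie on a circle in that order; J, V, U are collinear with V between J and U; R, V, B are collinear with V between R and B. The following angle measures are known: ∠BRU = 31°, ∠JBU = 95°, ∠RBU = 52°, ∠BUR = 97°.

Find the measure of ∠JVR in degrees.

1. ∠BJU = 31°  [same arc UB]
2. ∠BUJ = 54°  [△JUB]
3. ∠RJU = 52°  [same arc RU]
4. ∠BRJ = 54°  [same arc JB]
5. ∠JVR = 74°  [△JVR]

∠JVR = 74°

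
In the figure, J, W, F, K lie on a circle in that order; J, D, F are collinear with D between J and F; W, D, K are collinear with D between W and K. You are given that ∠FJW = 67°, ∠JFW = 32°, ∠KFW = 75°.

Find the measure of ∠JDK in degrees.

1. ∠FKW = 67°  [same arc WF]
2. ∠JKW = 32°  [same arc JW]
3. ∠FWK = 38°  [△WFK]
4. ∠FJK = 38°  [same arc FK]
5. ∠JDK = 110°  [△JDK]

∠JDK = 110°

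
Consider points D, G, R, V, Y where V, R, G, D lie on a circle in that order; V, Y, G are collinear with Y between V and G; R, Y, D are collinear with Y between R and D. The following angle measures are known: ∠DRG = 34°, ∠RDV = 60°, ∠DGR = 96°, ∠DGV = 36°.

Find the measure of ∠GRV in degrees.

1. ∠GDR = 50°  [△RGD]
2. ∠RGV = 60°  [same arc VR]
3. ∠GVR = 50°  [same arc RG]
4. ∠GRV = 70°  [△VRG]

∠GRV = 70°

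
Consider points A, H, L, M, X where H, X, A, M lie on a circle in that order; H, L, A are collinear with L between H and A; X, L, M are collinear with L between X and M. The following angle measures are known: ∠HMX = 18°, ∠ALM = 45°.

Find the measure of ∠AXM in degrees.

∠AXM = 27°

1. ∠HAX = 18°  [same arc HX]
2. ∠HLX = 45°  [vertical angles at L]
3. ∠ALX = 135°  [linear pair at L on HA]
4. ∠AXM = 27°  [△XLA]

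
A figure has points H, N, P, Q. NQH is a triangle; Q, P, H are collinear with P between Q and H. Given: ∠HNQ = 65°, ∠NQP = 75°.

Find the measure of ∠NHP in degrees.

1. ∠HQN = 75°  [P on ray QH]
2. ∠NHQ = 40°  [△NQH]
3. ∠NHP = 40°  [P on ray HQ]

∠NHP = 40°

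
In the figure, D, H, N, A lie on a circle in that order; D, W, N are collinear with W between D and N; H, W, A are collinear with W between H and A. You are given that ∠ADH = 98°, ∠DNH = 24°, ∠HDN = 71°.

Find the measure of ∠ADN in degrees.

∠ADN = 27°

1. ∠ANH = 82°  [cyclic DHNA, opposite ∠D+∠N]
2. ∠HAN = 71°  [same arc HN]
3. ∠AHN = 27°  [△HNA]
4. ∠ADN = 27°  [same arc NA]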